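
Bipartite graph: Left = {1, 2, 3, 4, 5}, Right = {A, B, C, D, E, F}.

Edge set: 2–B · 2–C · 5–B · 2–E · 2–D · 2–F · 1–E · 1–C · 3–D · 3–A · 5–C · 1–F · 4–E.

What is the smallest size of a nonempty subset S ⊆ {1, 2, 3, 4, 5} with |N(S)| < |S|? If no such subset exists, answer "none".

none

A matching saturating every left vertex exists, for instance 1→C, 2→F, 3→D, 4→E, 5→B.
By Hall's marriage theorem, this means |N(S)| ≥ |S| for every subset S, so no violating subset exists.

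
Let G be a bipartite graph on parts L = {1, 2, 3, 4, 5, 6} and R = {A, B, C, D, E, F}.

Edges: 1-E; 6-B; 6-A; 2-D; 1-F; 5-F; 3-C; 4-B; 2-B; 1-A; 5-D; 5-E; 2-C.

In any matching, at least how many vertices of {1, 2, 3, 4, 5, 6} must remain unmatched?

0

A valid assignment of size 6: 1–F, 2–D, 3–C, 4–B, 5–E, 6–A.
All 6 left vertices are matched, so no larger matching exists.
That matches 6 of the 6, leaving 0 unmatched; no matching can do better.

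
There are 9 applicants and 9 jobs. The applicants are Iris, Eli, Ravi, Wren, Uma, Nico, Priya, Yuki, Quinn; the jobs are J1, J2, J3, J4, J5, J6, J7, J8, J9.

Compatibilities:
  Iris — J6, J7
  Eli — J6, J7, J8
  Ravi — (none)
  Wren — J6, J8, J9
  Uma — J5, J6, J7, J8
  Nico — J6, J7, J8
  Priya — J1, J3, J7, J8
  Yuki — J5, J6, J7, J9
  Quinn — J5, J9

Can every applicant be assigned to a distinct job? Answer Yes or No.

No

The set {Iris, Eli, Ravi, Wren, Uma, Nico, Yuki, Quinn} has only 5 neighbours ({J5, J6, J7, J8, J9}), so by Hall's theorem at most 6 of the 9 applicants can be matched.
Hence no matching covers every applicant.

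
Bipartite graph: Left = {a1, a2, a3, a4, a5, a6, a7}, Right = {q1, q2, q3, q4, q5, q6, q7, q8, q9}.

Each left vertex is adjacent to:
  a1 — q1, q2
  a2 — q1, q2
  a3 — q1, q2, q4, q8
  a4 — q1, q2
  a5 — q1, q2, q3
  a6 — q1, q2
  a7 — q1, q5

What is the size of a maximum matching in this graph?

5

One maximum matching: a1→q1, a2→q2, a3→q8, a5→q3, a7→q5.
The set {a1, a2, a4, a6} has only 2 neighbours ({q1, q2}), so by Hall's theorem at most 5 of the 7 left vertices can be matched.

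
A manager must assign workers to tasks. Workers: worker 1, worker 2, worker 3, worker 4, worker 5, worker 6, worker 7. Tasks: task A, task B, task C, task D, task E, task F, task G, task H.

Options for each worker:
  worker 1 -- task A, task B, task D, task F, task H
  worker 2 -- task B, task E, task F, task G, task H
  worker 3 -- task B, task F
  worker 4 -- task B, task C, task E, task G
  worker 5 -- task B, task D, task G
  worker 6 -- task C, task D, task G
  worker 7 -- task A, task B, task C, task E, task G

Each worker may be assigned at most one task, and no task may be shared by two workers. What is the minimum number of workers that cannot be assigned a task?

For example, pair worker 1–task F, worker 2–task G, worker 3–task B, worker 4–task E, worker 5–task D, worker 6–task C, worker 7–task A.
All 7 workers are matched, so no larger matching exists.
That matches 7 of the 7, leaving 0 unmatched; no matching can do better.

0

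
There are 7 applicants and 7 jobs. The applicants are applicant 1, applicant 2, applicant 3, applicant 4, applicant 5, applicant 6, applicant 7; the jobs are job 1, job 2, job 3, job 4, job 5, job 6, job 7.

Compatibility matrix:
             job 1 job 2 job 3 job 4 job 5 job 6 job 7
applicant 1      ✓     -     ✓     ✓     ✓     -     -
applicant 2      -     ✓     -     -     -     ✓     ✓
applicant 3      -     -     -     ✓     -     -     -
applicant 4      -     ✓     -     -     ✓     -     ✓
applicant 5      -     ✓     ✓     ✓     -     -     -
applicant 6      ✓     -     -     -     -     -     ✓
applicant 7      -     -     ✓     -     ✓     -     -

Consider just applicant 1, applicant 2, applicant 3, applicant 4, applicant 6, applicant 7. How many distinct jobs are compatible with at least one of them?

7

The union of neighbours of {applicant 1, applicant 2, applicant 3, applicant 4, applicant 6, applicant 7} is {job 1, job 2, job 3, job 4, job 5, job 6, job 7}, which has 7 elements.
Since |N(S)| = 7 ≥ |S| = 6, Hall's condition holds for this subset.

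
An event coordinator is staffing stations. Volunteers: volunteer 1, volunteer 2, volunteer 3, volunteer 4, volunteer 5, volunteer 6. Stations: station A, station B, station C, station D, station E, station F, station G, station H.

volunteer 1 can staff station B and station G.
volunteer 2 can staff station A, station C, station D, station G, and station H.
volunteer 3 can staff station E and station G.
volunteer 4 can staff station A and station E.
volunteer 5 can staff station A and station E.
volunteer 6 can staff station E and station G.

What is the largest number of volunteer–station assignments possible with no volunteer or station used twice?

5

One maximum matching: volunteer 1-station B, volunteer 2-station C, volunteer 3-station G, volunteer 4-station E, volunteer 5-station A.
The set {volunteer 3, volunteer 4, volunteer 5, volunteer 6} has only 3 neighbours ({station A, station E, station G}), so by Hall's theorem at most 5 of the 6 volunteers can be matched.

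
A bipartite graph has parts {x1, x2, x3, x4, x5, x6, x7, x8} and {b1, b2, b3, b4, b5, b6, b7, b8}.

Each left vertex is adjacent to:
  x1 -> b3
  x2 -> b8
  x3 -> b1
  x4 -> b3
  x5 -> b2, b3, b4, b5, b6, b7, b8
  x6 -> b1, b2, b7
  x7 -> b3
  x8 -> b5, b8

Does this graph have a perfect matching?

No

The set {x1, x4, x7} has only 1 neighbour ({b3}), so by Hall's theorem at most 6 of the 8 left vertices can be matched.
Hence no matching covers every left vertex.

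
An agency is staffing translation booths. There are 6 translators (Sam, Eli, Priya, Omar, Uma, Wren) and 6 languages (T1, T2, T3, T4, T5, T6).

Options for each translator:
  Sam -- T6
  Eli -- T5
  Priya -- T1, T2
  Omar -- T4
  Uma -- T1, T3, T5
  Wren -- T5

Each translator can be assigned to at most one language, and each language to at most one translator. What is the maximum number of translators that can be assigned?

For example, pair Sam-T6, Eli-T5, Priya-T2, Omar-T4, Uma-T1.
The set {Eli, Wren} has only 1 neighbour ({T5}), so by Hall's theorem at most 5 of the 6 translators can be matched.

5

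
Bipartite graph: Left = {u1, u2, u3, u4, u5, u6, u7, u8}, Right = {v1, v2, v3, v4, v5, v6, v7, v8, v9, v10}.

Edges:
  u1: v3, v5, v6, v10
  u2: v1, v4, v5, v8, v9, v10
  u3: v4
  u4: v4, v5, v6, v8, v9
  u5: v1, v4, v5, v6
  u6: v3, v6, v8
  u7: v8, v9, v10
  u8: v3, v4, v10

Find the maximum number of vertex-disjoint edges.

8

A valid assignment of size 8: u1-v3, u2-v5, u3-v4, u4-v6, u5-v1, u6-v8, u7-v9, u8-v10.
All 8 left vertices are matched, so no larger matching exists.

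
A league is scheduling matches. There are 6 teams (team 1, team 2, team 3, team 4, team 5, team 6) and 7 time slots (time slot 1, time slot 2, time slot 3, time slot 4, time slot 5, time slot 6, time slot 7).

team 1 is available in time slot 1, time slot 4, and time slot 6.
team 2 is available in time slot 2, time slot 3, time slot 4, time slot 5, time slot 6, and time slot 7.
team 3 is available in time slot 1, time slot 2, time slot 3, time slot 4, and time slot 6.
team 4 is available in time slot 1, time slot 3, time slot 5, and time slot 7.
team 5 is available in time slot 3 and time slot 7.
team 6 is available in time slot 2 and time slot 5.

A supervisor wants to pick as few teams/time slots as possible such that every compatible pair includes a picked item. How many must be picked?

6

A maximum matching has 6 edges (e.g. team 1–time slot 6, team 2–time slot 5, team 3–time slot 4, team 4–time slot 3, team 5–time slot 7, team 6–time slot 2).
By König's theorem the minimum vertex cover has the same size. One such cover is {team 1, team 2, team 3, team 4, team 5, team 6}.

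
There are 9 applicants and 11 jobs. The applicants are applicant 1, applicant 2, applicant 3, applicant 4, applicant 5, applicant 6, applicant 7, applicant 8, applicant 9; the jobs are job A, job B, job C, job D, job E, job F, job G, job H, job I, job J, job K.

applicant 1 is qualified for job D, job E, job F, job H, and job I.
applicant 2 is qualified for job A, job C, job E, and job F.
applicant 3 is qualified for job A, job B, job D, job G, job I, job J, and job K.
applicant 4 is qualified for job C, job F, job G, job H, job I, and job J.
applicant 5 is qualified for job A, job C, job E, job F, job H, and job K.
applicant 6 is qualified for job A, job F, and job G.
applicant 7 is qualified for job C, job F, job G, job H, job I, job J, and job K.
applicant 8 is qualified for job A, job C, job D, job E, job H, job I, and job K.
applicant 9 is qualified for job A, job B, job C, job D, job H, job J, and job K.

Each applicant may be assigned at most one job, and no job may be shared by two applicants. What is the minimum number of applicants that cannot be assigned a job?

0

For example, pair applicant 1-job I, applicant 2-job E, applicant 3-job D, applicant 4-job G, applicant 5-job F, applicant 6-job A, applicant 7-job H, applicant 8-job K, applicant 9-job J.
This saturates every applicant, so 9 is the maximum.
That matches 9 of the 9, leaving 0 unmatched; no matching can do better.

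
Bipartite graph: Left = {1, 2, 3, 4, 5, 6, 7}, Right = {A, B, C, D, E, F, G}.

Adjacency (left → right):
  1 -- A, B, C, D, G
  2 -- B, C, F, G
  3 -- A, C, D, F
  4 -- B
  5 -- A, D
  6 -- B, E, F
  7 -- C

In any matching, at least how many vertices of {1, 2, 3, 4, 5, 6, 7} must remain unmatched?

For example, pair 1-A, 2-G, 3-F, 4-B, 5-D, 6-E, 7-C.
This saturates every left vertex, so 7 is the maximum.
That matches 7 of the 7, leaving 0 unmatched; no matching can do better.

0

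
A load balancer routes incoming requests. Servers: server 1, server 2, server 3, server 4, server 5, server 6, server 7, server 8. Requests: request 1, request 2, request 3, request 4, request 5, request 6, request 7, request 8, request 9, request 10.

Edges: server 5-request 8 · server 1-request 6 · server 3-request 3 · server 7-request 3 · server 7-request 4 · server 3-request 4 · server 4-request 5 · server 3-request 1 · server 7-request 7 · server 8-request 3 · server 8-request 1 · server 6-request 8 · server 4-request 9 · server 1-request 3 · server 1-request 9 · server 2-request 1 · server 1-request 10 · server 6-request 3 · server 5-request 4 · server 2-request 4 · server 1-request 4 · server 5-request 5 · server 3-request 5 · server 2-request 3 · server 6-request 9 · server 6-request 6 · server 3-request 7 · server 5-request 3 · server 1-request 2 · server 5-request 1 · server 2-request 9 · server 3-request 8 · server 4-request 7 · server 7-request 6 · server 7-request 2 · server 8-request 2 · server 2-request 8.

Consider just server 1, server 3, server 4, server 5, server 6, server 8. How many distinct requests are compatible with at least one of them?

10

The union of neighbours of {server 1, server 3, server 4, server 5, server 6, server 8} is {request 1, request 2, request 3, request 4, request 5, request 6, request 7, request 8, request 9, request 10}, which has 10 elements.
Since |N(S)| = 10 ≥ |S| = 6, Hall's condition holds for this subset.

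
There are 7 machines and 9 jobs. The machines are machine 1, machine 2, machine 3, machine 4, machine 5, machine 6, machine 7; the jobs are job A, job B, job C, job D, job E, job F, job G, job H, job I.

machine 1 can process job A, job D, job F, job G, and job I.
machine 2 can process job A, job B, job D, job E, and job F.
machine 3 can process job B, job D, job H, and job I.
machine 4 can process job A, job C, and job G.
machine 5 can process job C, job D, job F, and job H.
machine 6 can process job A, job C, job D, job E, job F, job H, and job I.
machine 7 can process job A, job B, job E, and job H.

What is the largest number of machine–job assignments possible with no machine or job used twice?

A valid assignment of size 7: machine 1-job F, machine 2-job B, machine 3-job I, machine 4-job G, machine 5-job H, machine 6-job D, machine 7-job A.
All 7 machines are matched, so no larger matching exists.

7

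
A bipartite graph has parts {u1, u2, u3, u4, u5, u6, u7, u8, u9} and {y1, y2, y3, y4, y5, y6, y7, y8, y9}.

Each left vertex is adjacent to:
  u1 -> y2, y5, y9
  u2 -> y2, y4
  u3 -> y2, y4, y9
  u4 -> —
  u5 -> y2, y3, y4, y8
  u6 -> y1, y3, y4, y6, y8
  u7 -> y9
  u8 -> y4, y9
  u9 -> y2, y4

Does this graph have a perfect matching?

No

The set {u2, u3, u4, u7, u8, u9} has only 3 neighbours ({y2, y4, y9}), so by Hall's theorem at most 6 of the 9 left vertices can be matched.
Hence no matching covers every left vertex.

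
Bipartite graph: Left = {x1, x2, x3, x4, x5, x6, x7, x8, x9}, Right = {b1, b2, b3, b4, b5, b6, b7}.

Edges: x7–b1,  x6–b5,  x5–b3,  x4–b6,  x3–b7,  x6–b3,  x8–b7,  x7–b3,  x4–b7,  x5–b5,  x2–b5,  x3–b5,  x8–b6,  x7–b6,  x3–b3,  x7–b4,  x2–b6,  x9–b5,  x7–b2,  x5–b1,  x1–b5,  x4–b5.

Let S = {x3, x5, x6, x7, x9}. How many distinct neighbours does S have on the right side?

The union of neighbours of {x3, x5, x6, x7, x9} is {b1, b2, b3, b4, b5, b6, b7}, which has 7 elements.
Since |N(S)| = 7 ≥ |S| = 5, Hall's condition holds for this subset.

7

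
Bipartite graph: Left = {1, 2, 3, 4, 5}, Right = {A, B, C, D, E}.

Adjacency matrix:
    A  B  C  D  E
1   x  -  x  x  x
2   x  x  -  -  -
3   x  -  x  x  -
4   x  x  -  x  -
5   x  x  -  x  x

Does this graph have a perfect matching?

A valid assignment of size 5: 1–E, 2–A, 3–C, 4–D, 5–B.
Every left vertex is matched, so this is a perfect matching.

Yes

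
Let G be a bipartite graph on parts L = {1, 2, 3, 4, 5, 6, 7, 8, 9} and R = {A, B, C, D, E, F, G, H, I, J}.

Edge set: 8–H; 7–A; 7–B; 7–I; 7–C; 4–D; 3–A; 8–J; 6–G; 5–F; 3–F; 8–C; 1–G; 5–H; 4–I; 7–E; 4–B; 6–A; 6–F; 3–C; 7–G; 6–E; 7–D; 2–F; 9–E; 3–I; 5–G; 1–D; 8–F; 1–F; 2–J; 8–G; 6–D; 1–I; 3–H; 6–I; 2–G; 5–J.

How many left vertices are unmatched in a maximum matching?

A valid assignment of size 9: 1-D, 2-F, 3-H, 4-B, 5-J, 6-A, 7-G, 8-C, 9-E.
All 9 left vertices are matched, so no larger matching exists.
That matches 9 of the 9, leaving 0 unmatched; no matching can do better.

0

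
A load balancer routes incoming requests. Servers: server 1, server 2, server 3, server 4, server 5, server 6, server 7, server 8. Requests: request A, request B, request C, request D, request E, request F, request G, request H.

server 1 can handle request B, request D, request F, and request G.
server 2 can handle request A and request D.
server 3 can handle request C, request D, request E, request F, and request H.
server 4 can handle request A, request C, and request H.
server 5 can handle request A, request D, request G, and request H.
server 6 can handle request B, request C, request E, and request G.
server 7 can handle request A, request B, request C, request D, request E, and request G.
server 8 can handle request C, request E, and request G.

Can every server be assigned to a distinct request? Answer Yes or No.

One maximum matching: server 1–request F, server 2–request D, server 3–request E, server 4–request A, server 5–request H, server 6–request B, server 7–request C, server 8–request G.
Every server is matched, so this is a perfect matching.

Yes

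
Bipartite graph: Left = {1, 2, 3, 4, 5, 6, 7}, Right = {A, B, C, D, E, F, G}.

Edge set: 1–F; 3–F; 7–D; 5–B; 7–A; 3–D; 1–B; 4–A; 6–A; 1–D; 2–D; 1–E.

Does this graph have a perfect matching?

No

The set {2, 4, 6, 7} has only 2 neighbours ({A, D}), so by Hall's theorem at most 5 of the 7 left vertices can be matched.
Hence no matching covers every left vertex.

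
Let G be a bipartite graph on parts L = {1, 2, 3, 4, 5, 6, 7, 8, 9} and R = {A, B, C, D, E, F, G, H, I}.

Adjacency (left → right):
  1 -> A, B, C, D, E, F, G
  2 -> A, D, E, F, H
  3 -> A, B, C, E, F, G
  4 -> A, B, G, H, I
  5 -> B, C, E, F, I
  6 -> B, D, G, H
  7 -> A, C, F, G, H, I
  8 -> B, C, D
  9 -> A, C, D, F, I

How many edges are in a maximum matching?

9

For example, pair 1-F, 2-E, 3-B, 4-H, 5-I, 6-D, 7-G, 8-C, 9-A.
All 9 left vertices are matched, so no larger matching exists.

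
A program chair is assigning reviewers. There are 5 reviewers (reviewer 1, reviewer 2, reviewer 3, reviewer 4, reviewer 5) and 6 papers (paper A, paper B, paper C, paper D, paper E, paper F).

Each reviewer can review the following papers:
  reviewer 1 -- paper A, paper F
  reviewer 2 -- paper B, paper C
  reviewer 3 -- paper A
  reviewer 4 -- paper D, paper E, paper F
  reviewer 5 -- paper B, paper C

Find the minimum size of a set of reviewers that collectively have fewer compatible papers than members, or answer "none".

A matching saturating every reviewer exists, for instance reviewer 1→paper F, reviewer 2→paper C, reviewer 3→paper A, reviewer 4→paper D, reviewer 5→paper B.
By Hall's marriage theorem, this means |N(S)| ≥ |S| for every subset S, so no violating subset exists.

none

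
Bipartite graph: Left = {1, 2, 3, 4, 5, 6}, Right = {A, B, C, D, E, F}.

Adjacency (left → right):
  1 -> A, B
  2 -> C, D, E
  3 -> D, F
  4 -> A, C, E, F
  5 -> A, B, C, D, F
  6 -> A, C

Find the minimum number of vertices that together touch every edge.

6

{1, 2, 3, 4, 5, 6} is a vertex cover of size 6: every edge has an endpoint in this set.
No smaller cover exists because 1–B, 2–E, 3–D, 4–F, 5–A, 6–C is a matching of size 6, and a cover must include an endpoint of each of these disjoint edges (König's theorem).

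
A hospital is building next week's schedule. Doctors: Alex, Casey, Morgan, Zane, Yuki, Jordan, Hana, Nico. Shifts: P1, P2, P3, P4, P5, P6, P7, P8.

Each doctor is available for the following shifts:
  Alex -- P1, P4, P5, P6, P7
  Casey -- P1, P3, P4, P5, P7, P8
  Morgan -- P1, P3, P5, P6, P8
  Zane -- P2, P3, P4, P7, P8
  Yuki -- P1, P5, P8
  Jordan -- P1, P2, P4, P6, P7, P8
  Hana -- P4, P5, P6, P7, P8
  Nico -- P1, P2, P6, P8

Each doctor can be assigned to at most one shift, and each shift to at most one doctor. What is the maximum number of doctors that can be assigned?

8

A valid assignment of size 8: Alex→P7, Casey→P3, Morgan→P6, Zane→P2, Yuki→P5, Jordan→P4, Hana→P8, Nico→P1.
All 8 doctors are matched, so no larger matching exists.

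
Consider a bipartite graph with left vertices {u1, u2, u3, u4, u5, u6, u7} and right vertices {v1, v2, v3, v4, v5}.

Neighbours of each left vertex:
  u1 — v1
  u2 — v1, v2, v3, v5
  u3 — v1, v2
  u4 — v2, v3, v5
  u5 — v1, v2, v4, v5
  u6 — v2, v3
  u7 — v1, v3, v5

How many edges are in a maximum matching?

A valid assignment of size 5: u1-v1, u2-v5, u3-v2, u4-v3, u5-v4.
The set {u1, u2, u3, u4, u6, u7} has only 4 neighbours ({v1, v2, v3, v5}), so by Hall's theorem at most 5 of the 7 left vertices can be matched.

5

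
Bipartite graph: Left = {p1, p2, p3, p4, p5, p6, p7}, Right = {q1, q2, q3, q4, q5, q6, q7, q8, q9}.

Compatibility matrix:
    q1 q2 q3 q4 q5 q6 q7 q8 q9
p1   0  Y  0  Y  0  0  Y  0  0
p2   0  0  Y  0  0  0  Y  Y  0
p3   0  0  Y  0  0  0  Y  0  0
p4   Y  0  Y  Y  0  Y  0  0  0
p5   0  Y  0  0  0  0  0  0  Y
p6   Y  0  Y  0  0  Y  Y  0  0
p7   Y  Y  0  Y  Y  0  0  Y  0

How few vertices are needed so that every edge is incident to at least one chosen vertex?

7

A maximum matching has 7 edges (e.g. p1–q2, p2–q8, p3–q3, p4–q6, p5–q9, p6–q7, p7–q4).
By König's theorem the minimum vertex cover has the same size. One such cover is {p1, p2, p3, p4, p5, p6, p7}.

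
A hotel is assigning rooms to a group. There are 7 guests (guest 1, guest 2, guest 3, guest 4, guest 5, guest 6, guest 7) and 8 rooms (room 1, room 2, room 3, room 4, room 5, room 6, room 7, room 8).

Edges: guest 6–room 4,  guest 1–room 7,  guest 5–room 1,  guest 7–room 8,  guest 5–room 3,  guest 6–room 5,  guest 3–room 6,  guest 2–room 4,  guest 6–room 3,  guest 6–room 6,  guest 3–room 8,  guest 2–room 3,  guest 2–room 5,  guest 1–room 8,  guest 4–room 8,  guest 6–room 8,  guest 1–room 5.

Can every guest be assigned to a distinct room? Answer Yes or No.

No

The set {guest 4, guest 7} has only 1 neighbour ({room 8}), so by Hall's theorem at most 6 of the 7 guests can be matched.
Hence no matching covers every guest.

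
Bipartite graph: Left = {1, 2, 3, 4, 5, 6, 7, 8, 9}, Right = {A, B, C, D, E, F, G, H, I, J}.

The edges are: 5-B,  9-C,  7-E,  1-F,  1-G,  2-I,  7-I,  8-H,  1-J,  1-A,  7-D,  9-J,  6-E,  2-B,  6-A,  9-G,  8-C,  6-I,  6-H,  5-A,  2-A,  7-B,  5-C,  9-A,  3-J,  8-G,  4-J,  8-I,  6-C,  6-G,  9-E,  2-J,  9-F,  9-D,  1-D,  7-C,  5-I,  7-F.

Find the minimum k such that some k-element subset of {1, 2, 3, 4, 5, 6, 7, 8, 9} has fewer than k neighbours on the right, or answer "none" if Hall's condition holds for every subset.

2

Take S = {3, 4}. Its neighbourhood is {J}, so |N(S)| = 1 < |S| = 2.
No single vertex violates Hall's condition since each has at least one neighbour, so 2 is the minimum.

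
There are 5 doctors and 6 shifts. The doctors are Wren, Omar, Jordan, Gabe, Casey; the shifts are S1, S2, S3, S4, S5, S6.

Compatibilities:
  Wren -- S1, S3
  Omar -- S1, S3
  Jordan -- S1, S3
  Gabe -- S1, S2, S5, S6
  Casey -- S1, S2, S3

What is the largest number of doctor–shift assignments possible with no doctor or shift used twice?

4

A valid assignment of size 4: Wren–S1, Omar–S3, Gabe–S6, Casey–S2.
The set {Wren, Omar, Jordan} has only 2 neighbours ({S1, S3}), so by Hall's theorem at most 4 of the 5 doctors can be matched.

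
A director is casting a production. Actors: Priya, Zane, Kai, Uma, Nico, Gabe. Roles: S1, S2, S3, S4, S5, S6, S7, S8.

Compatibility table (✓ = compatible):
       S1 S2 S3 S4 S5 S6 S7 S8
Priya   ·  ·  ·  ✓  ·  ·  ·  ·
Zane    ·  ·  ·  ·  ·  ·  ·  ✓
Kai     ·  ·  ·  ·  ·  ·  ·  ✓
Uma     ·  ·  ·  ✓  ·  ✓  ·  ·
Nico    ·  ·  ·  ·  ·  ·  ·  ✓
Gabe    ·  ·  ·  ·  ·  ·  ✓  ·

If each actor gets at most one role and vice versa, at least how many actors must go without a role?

One maximum matching: Priya-S4, Zane-S8, Uma-S6, Gabe-S7.
The set {Zane, Kai, Nico} has only 1 neighbour ({S8}), so by Hall's theorem at most 4 of the 6 actors can be matched.
That matches 4 of the 6, leaving 2 unmatched; no matching can do better.

2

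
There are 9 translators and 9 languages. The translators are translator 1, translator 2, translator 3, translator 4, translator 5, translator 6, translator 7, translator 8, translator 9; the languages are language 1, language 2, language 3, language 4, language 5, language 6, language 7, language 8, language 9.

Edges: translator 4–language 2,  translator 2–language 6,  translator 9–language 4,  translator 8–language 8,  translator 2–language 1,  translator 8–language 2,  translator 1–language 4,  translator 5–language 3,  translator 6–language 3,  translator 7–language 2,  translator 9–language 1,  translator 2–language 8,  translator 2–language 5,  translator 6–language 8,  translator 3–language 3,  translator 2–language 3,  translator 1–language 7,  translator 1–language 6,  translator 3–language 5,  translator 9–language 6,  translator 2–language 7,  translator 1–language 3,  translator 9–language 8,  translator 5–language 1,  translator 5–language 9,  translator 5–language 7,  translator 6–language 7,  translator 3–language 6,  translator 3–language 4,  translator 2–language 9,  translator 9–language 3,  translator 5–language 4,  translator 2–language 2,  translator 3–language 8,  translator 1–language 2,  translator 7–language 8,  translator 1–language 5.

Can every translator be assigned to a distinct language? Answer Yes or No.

The set {translator 4, translator 7, translator 8} has only 2 neighbours ({language 2, language 8}), so by Hall's theorem at most 8 of the 9 translators can be matched.
Hence no matching covers every translator.

No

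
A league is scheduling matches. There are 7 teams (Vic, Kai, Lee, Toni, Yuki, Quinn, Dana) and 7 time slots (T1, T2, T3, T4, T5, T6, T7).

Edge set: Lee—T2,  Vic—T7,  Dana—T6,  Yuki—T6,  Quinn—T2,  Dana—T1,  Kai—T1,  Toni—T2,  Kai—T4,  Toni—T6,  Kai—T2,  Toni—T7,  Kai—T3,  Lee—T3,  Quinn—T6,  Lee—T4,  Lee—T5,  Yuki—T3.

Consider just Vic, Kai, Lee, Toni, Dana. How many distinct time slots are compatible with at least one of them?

The union of neighbours of {Vic, Kai, Lee, Toni, Dana} is {T1, T2, T3, T4, T5, T6, T7}, which has 7 elements.
Since |N(S)| = 7 ≥ |S| = 5, Hall's condition holds for this subset.

7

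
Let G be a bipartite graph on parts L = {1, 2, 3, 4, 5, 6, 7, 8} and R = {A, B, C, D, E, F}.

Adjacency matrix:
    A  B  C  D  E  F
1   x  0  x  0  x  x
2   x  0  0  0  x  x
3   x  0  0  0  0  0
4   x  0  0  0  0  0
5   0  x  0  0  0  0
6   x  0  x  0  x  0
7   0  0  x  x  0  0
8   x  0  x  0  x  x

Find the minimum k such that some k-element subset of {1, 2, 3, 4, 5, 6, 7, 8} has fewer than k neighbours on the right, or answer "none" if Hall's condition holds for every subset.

2

Take S = {3, 4}. Its neighbourhood is {A}, so |N(S)| = 1 < |S| = 2.
No single vertex violates Hall's condition since each has at least one neighbour, so 2 is the minimum.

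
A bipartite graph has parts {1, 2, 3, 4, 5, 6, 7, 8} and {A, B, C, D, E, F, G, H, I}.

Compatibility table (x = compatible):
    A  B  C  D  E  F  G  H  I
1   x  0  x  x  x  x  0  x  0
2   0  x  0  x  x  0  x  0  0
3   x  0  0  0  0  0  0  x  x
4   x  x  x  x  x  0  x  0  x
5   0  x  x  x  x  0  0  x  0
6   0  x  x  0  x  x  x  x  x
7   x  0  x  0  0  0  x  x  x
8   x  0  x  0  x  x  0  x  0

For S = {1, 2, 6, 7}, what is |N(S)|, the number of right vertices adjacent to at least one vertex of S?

The union of neighbours of {1, 2, 6, 7} is {A, B, C, D, E, F, G, H, I}, which has 9 elements.
Since |N(S)| = 9 ≥ |S| = 4, Hall's condition holds for this subset.

9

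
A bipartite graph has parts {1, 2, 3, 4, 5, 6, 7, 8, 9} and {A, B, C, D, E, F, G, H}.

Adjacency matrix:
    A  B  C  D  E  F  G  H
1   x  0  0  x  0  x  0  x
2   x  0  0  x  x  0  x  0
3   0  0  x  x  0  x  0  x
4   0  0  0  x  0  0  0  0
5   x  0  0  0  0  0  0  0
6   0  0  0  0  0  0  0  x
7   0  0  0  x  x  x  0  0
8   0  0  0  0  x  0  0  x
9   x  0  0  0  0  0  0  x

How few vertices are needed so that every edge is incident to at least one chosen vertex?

The 7 edges 1–F, 2–G, 3–C, 4–D, 5–A, 6–H, 7–E form a matching, so any vertex cover needs at least 7 vertices (one per matched edge).
Conversely {2, 3, A, D, E, F, H} meets every edge and has exactly 7 vertices, so 7 is optimal.

7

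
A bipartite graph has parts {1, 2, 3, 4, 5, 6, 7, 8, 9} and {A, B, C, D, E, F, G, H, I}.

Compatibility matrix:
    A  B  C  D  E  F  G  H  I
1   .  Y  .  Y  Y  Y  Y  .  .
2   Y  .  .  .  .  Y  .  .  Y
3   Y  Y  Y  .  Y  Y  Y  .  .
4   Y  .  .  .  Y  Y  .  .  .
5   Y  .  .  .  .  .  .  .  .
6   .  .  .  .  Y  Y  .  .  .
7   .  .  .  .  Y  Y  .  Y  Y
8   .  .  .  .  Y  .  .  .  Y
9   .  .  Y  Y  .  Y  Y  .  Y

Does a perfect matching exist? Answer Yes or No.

No

The set {2, 4, 5, 6, 8} has only 4 neighbours ({A, E, F, I}), so by Hall's theorem at most 8 of the 9 left vertices can be matched.
Hence no matching covers every left vertex.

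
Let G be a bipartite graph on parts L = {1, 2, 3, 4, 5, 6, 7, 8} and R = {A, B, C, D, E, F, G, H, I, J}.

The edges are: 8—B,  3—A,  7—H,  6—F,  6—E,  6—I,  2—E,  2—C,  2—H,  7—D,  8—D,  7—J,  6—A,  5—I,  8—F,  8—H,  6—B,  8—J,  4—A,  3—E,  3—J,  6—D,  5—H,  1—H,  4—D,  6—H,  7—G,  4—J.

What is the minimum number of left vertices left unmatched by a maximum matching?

0

A valid assignment of size 8: 1→H, 2→C, 3→E, 4→A, 5→I, 6→B, 7→D, 8→J.
This saturates every left vertex, so 8 is the maximum.
That matches 8 of the 8, leaving 0 unmatched; no matching can do better.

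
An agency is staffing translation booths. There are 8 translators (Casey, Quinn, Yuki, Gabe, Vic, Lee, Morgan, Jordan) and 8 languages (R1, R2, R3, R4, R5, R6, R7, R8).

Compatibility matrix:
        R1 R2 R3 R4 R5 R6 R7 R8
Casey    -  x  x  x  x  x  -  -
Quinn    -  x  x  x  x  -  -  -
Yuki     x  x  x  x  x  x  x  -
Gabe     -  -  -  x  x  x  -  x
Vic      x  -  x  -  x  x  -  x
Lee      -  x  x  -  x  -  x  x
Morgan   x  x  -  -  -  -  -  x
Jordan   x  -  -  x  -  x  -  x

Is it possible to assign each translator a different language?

Yes

For example, pair Casey-R6, Quinn-R5, Yuki-R3, Gabe-R4, Vic-R1, Lee-R7, Morgan-R2, Jordan-R8.
All 8 translators are covered.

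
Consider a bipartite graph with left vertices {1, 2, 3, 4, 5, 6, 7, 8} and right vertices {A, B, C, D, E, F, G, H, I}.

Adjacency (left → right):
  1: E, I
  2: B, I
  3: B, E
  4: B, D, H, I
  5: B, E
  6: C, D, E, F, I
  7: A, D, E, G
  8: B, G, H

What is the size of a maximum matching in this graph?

7

One maximum matching: 1–E, 2–I, 3–B, 4–H, 6–F, 7–D, 8–G.
The set {1, 2, 3, 5} has only 3 neighbours ({B, E, I}), so by Hall's theorem at most 7 of the 8 left vertices can be matched.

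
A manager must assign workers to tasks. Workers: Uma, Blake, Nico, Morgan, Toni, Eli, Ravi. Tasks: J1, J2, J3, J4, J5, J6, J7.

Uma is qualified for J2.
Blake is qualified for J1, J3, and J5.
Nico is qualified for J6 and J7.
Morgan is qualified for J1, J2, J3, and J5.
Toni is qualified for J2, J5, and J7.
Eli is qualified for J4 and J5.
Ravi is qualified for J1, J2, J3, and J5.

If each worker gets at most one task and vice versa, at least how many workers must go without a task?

0

A valid assignment of size 7: Uma→J2, Blake→J5, Nico→J6, Morgan→J1, Toni→J7, Eli→J4, Ravi→J3.
This saturates every worker, so 7 is the maximum.
That matches 7 of the 7, leaving 0 unmatched; no matching can do better.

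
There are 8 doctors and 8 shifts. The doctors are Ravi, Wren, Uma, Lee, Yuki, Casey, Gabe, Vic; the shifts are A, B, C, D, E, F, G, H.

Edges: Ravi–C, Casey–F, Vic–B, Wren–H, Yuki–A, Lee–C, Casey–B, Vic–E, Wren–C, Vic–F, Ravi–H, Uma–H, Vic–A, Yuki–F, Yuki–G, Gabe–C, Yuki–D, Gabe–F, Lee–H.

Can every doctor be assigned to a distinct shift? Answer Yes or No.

No

The set {Ravi, Wren, Uma, Lee} has only 2 neighbours ({C, H}), so by Hall's theorem at most 6 of the 8 doctors can be matched.
Hence no matching covers every doctor.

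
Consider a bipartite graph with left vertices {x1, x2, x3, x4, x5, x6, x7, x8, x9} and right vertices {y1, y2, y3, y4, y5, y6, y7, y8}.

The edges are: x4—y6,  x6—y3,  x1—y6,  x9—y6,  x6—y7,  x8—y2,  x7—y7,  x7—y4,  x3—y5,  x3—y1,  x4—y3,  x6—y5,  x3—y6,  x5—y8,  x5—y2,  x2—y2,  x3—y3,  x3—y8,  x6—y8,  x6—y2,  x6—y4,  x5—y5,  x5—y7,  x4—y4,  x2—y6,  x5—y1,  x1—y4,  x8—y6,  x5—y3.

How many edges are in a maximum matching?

8

One maximum matching: x1–y4, x2–y6, x3–y5, x4–y3, x5–y1, x6–y8, x7–y7, x8–y2.
The set {x2, x8, x9} has only 2 neighbours ({y2, y6}), so by Hall's theorem at most 8 of the 9 left vertices can be matched.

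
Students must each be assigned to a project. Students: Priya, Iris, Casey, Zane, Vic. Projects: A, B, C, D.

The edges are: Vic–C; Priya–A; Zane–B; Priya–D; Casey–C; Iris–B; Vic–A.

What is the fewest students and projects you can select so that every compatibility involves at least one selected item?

A maximum matching has 4 edges (e.g. Priya–D, Iris–B, Casey–C, Vic–A).
By König's theorem the minimum vertex cover has the same size. One such cover is {Priya, Casey, Vic, B}.

4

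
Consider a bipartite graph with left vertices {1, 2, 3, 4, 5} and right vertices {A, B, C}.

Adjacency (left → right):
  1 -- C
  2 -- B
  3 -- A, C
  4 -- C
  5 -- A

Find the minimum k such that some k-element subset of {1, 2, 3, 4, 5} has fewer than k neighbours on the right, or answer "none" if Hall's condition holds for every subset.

2

Take S = {1, 4}. Its neighbourhood is {C}, so |N(S)| = 1 < |S| = 2.
No single vertex violates Hall's condition since each has at least one neighbour, so 2 is the minimum.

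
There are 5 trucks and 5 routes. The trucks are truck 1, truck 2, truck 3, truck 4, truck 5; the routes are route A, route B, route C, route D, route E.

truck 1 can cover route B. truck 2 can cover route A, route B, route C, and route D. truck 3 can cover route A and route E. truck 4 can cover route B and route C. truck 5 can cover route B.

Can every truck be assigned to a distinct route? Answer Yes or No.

The set {truck 1, truck 5} has only 1 neighbour ({route B}), so by Hall's theorem at most 4 of the 5 trucks can be matched.
Hence no matching covers every truck.

No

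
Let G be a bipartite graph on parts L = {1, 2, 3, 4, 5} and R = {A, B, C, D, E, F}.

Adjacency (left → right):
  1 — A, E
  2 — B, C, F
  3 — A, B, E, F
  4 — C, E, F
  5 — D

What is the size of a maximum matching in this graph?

For example, pair 1→A, 2→F, 3→B, 4→E, 5→D.
This saturates every left vertex, so 5 is the maximum.

5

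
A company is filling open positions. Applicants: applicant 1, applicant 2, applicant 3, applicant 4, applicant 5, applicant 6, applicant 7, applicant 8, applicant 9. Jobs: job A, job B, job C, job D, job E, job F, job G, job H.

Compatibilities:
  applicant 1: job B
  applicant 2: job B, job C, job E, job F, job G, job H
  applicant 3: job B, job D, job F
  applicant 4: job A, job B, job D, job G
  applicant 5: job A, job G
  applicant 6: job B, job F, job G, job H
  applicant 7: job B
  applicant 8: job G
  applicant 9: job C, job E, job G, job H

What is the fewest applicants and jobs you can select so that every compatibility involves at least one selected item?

8

{applicant 2, applicant 3, applicant 4, applicant 5, applicant 6, applicant 8, applicant 9, job B} is a vertex cover of size 8: every edge has an endpoint in this set.
No smaller cover exists because applicant 1–job B, applicant 2–job C, applicant 3–job F, applicant 4–job D, applicant 5–job A, applicant 6–job H, applicant 8–job G, applicant 9–job E is a matching of size 8, and a cover must include an endpoint of each of these disjoint edges (König's theorem).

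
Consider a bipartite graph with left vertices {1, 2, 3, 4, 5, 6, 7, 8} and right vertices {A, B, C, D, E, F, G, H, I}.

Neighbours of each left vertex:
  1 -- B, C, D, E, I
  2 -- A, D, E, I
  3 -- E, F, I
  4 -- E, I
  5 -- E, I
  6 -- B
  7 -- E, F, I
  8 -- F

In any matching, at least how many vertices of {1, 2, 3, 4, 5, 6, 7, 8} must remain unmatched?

2

A valid assignment of size 6: 1–D, 2–A, 3–F, 4–I, 5–E, 6–B.
The set {3, 4, 5, 7, 8} has only 3 neighbours ({E, F, I}), so by Hall's theorem at most 6 of the 8 left vertices can be matched.
That matches 6 of the 8, leaving 2 unmatched; no matching can do better.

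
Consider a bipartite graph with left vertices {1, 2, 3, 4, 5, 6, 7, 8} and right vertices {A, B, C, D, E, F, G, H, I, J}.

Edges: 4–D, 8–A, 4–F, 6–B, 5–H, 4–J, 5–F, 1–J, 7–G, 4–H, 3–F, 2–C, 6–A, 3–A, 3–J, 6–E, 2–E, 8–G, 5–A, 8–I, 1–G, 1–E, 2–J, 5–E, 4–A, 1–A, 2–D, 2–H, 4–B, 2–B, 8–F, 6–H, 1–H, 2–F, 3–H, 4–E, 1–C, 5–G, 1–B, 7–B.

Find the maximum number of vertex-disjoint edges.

One maximum matching: 1-C, 2-E, 3-H, 4-J, 5-A, 6-B, 7-G, 8-F.
All 8 left vertices are matched, so no larger matching exists.

8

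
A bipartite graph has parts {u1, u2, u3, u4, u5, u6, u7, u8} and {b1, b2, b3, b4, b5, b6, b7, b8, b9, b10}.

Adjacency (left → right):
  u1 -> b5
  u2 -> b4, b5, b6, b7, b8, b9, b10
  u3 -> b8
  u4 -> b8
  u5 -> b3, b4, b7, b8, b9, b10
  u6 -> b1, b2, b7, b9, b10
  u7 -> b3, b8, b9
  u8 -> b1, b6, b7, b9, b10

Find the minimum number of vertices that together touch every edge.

The 7 edges u1–b5, u2–b6, u3–b8, u5–b4, u6–b1, u7–b3, u8–b7 form a matching, so any vertex cover needs at least 7 vertices (one per matched edge).
Conversely {u1, u2, u5, u6, u7, u8, b8} meets every edge and has exactly 7 vertices, so 7 is optimal.

7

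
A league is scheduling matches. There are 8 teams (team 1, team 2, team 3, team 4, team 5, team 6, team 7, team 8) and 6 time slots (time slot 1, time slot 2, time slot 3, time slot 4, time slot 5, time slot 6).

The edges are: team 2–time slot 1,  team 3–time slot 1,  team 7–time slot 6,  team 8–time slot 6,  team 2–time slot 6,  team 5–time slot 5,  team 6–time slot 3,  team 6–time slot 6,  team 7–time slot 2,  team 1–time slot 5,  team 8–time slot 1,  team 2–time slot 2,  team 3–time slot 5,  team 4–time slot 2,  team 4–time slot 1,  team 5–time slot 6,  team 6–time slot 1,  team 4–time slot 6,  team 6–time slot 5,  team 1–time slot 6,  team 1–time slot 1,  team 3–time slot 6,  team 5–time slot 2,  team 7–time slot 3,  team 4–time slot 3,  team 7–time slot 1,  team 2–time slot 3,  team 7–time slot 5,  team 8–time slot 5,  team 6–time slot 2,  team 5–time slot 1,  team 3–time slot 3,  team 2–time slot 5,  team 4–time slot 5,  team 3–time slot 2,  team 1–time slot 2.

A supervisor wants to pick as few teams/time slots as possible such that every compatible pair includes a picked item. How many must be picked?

The 5 edges team 1–time slot 5, team 2–time slot 6, team 3–time slot 1, team 4–time slot 3, team 5–time slot 2 form a matching, so any vertex cover needs at least 5 vertices (one per matched edge).
Conversely {time slot 1, time slot 2, time slot 3, time slot 5, time slot 6} meets every edge and has exactly 5 vertices, so 5 is optimal.

5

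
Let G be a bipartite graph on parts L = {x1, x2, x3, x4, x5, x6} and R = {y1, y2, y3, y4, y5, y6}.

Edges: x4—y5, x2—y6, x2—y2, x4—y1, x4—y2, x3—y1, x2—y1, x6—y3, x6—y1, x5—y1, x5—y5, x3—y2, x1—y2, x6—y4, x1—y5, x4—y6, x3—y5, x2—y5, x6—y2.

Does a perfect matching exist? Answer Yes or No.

The set {x1, x2, x3, x4, x5} has only 4 neighbours ({y1, y2, y5, y6}), so by Hall's theorem at most 5 of the 6 left vertices can be matched.
Hence no matching covers every left vertex.

No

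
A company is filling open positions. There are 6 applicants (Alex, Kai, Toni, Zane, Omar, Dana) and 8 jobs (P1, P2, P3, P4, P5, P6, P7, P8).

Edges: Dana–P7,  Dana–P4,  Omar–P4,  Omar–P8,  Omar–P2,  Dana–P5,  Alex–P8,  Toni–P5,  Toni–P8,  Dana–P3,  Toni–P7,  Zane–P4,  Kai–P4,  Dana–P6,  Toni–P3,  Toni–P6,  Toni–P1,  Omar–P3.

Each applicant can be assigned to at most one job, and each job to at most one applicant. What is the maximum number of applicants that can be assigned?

A valid assignment of size 5: Alex-P8, Kai-P4, Toni-P1, Omar-P2, Dana-P3.
The set {Kai, Zane} has only 1 neighbour ({P4}), so by Hall's theorem at most 5 of the 6 applicants can be matched.

5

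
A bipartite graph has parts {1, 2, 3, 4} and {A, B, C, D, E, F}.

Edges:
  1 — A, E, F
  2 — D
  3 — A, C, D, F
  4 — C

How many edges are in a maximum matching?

For example, pair 1-E, 2-D, 3-F, 4-C.
This saturates every left vertex, so 4 is the maximum.

4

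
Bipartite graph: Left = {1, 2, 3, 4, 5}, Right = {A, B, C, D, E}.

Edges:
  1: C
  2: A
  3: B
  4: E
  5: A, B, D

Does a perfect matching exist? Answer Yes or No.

Yes

For example, pair 1-C, 2-A, 3-B, 4-E, 5-D.
Every left vertex is matched, so this is a perfect matching.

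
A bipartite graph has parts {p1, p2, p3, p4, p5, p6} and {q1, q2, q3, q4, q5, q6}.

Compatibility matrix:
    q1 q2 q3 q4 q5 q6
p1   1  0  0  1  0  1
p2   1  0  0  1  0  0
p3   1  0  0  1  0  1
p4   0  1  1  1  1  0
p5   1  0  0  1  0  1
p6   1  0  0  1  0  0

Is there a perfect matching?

The set {p1, p2, p3, p5, p6} has only 3 neighbours ({q1, q4, q6}), so by Hall's theorem at most 4 of the 6 left vertices can be matched.
Hence no matching covers every left vertex.

No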